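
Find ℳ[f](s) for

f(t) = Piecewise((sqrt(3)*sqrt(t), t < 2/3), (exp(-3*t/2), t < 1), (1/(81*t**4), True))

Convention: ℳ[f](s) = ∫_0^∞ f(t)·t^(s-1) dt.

undo the common scale on t: sqrt(t) on [0, 2); exp(-t/2) on [2, 3); t**(-4) on [3, ∞)
cuts at 2/3, 1: linearity sums the 3 kernel integrals
the [0, 2/3) slice contributes ∫ sqrt(3)*sqrt(t)·t^(s-1) dt
between 2/3 and 1 the integrand is exp(-3*t/2)·t^(s-1)
for t in [1, ∞): the term is ∫ 1/(81*t**4)·t^(s-1)

(81*2**s*(s - 4)*(2*s + 1)*uppergamma(s, 1) - 81*2**s*(s - 4)*(2*s + 1)*uppergamma(s, 3/2) + 162*2**(s + 1/2)*(s - 4) - 3**s*(2*s + 1))/(81*3**s*(s - 4)*(2*s + 1))
  -1/2 < Re(s) < 4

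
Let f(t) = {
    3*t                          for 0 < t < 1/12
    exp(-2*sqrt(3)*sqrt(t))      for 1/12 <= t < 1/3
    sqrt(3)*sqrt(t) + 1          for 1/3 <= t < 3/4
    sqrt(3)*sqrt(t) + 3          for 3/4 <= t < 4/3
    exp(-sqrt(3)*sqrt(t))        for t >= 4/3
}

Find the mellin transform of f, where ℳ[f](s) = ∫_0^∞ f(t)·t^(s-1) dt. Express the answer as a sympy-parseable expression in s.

(40*2**(4*s)*s*(s + 1) + 12*2**(4*s)*(s + 1) + 8*2**(2*s)*s*(s + 1)*(2*s + 1)*uppergamma(2*s, 2) - 16*2**(2*s)*s*(s + 1) - 4*2**(2*s)*(s + 1) - 16*9**s*s*(s + 1) - 8*9**s*(s + 1) + 8*s*(s + 1)*(2*s + 1)*uppergamma(2*s, 1) - 8*s*(s + 1)*(2*s + 1)*uppergamma(2*s, 2) + s*(2*s + 1))/(4*12**s*s*(s + 1)*(2*s + 1))
  Re(s) > -1

back out the common scale on t: t on [0, 1/4); exp(-2*sqrt(t)) on [1/4, 1); sqrt(t) + 1 on [1, 9/4); …
back out the power substitution: t**2 on [0, 1/2); exp(-2*t) on [1/2, 1); t + 1 on [1, 3/2); …
integrate the 5 segments split at 1/12, 1/3, 3/4, 4/3, then add the results
on [0, 1/12): add ∫ 3*t·t^(s-1) dt
the [1/12, 1/3) slice contributes ∫ exp(-2*sqrt(3)*sqrt(t))·t^(s-1) dt
on [1/3, 3/4) integrate f = (sqrt(3)*sqrt(t) + 1) against the kernel
∫ over [3/4, 4/3) of (sqrt(3)*sqrt(t) + 3)·t^(s-1) joins the sum
∫ exp(-sqrt(3)*sqrt(t))·t^(s-1) over [4/3, ∞)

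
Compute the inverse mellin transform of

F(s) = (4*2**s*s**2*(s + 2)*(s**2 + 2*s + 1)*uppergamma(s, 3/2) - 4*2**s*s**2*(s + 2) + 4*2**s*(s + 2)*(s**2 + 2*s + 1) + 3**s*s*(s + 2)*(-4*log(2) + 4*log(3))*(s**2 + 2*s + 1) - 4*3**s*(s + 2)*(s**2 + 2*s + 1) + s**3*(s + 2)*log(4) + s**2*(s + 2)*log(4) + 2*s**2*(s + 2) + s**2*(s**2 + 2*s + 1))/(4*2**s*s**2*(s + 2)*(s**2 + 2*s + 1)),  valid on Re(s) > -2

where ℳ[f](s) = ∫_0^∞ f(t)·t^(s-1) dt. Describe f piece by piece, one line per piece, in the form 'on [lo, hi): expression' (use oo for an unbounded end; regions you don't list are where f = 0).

on [0, 1/2): t**2
on [1/2, 1): t*log(t)
on [1, 3/2): log(t)
on [3/2, oo): exp(-t)

integrate the 4 segments split at 1/2, 1, 3/2, then add the results
over [0, 1/2), the kernel integral of t**2 enters the sum
∫ t*log(t)·t^(s-1) over [1/2, 1)
on [1, 3/2) integrate f = log(t) against the kernel
on [3/2, ∞) integrate f = exp(-t) against the kernel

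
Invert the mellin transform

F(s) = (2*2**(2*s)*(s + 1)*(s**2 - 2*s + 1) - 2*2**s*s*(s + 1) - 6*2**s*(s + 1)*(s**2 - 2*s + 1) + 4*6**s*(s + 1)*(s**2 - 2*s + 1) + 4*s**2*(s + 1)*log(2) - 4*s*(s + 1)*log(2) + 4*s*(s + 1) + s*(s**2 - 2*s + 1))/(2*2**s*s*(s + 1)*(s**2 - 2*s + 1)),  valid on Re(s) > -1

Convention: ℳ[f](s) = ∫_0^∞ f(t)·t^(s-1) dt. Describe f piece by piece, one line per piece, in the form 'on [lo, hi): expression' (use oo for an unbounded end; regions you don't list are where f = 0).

split f at 1/2, 1, 2: ℳ[f](s) collects 4 kernel integrals
segment [0, 1/2) carries t; integrate it
segment 1/2 to 1 holds log(t)/t; add its integral
∫ over [1, 2) of 3·t^(s-1) joins the sum
∫ over [2, 3) of 2·t^(s-1) joins the sum

on [0, 1/2): t
on [1/2, 1): log(t)/t
on [1, 2): 3
on [2, 3): 2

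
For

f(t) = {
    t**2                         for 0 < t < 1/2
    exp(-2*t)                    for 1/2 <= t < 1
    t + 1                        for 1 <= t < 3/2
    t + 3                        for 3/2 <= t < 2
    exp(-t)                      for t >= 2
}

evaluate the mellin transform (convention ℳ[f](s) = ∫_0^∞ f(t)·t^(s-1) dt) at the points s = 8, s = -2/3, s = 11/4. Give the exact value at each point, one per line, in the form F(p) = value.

summing 5 kernel integrals split by 1/2, 1, 3/2, 2 yields ℳ[f](s)
on [0, 1/2) integrate f = t**2 against the kernel
over [1/2, 1), the kernel integral of exp(-2*t) enters the sum
on [1, 3/2) integrate f = (t + 1) against the kernel
segment [3/2, 2) carries (t + 3); integrate it
∫ over [2, ∞) of exp(-t)·t^(s-1) joins the sum

F(8) = (4932000*E + 13477999*exp(2) + 3414960000)*exp(-2)/92160
F(-2/3) = 2**(2/3)*(-3*2**(1/3)/4 - uppergamma(-2/3, 2) + 2**(1/3)*uppergamma(-2/3, 2)/2 + uppergamma(-2/3, 1) + 3/16 + 3*2**(2/3)/8 + 3**(1/3))
F(11/4) = 2**(1/4)*(-20520*3**(3/4) - 7904*2**(3/4) - 3135*uppergamma(11/4, 2) + 165 + 3135*uppergamma(11/4, 1) + 12540*2**(3/4)*uppergamma(11/4, 2) + 162944*sqrt(2))/25080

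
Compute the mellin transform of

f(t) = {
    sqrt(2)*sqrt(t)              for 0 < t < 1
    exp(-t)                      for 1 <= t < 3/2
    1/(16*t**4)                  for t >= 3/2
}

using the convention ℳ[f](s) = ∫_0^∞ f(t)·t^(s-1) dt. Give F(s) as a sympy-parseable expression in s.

the common scale on t comes off first: sqrt(t) on [0, 2); exp(-t/2) on [2, 3); t**(-4) on [3, ∞)
breakpoints 1, 3/2: one integral from each of the 3 segments
∫ over [0, 1) of sqrt(2)*sqrt(t)·t^(s-1) joins the sum
over [1, 3/2), the kernel integral of exp(-t) enters the sum
for t in [3/2, ∞): the term is ∫ 1/(16*t**4)·t^(s-1)

(2**s*(s - 4)*(2*s + 1)*uppergamma(s, 1) - 2**s*(s - 4)*(2*s + 1)*uppergamma(s, 3/2) + 2*2**(s + 1/2)*(s - 4) - 3**s*(2*s + 1)/81)/(2**s*(s - 4)*(2*s + 1))
  -1/2 < Re(s) < 4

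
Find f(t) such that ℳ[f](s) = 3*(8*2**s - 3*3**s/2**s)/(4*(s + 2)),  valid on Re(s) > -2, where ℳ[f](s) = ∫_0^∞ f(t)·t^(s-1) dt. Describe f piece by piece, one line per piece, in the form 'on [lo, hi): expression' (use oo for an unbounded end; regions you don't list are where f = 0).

the 2 pieces separated at 3/2 each add one integral
for t in [0, 3/2): the term is ∫ t**2/2·t^(s-1)
segment [3/2, 2) carries 3*t**2/2; integrate it

on [0, 3/2): t**2/2
on [3/2, 2): 3*t**2/2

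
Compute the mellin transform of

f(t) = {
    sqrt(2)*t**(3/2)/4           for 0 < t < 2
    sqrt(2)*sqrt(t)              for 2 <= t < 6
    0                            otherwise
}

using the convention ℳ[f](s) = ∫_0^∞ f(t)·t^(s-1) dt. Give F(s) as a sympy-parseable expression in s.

invert the common scale on t to get t**(3/2) on [0, 1); 2*sqrt(t) on [1, 3)
f breaks at 2 into 2 integrals to sum
piece [0, 2): integrate sqrt(2)*t**(3/2)/4 against the kernel
segment 2 to 6 holds sqrt(2)*sqrt(t); add its integral

2**s*(4*sqrt(3)*3**s*(2*s + 3) - 4*s - 10)/((2*s + 1)*(2*s + 3))
  Re(s) > -3/2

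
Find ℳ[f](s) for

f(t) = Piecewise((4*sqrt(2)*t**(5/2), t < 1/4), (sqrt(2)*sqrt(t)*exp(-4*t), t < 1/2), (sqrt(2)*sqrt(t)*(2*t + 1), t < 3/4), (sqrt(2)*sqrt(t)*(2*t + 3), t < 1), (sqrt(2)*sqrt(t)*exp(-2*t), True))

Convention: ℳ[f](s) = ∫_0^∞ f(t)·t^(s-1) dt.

reversing the common scale on t: t**(5/2) on [0, 1/2); sqrt(t)*exp(-2*t) on [1/2, 1); sqrt(t)*(t + 1) on [1, 3/2); …
strip the shared t-power: t**2 on [0, 1/2); exp(-2*t) on [1/2, 1); t + 1 on [1, 3/2); …
f breaks at 1/4, 1/2, 3/4, 1 into 5 integrals to sum
[0, 1/4) adds the kernel integral of 4*sqrt(2)*t**(5/2)
between 1/4 and 1/2 the integrand is sqrt(2)*sqrt(t)*exp(-4*t)·t^(s-1)
piece [1/2, 3/4): integrate sqrt(2)*sqrt(t)*(2*t + 1) against the kernel
between 3/4 and 1 the integrand is sqrt(2)*sqrt(t)*(2*t + 3)·t^(s-1)
piece [1, ∞): integrate sqrt(2)*sqrt(t)*exp(-2*t) against the kernel

2**(-2*s - 3/2)*(2**(s + 3/2)*(2*s + 1)*(2*s + 3)*(2*s + 5)*uppergamma(s + 1/2, 2) + 2**(s + 7/2)*(-2*s - 5) - 2**(s + 7/2)*(2*s + 1)*(2*s + 5) + 5*2**(2*s + 3)*(2*s + 1)*(2*s + 5) + 2**(2*s + 4)*(6*s + 15) + 3**(s + 1/2)*(-32*s - 80) - 8*3**(s + 1/2)*(2*s + 1)*(2*s + 5) + 2*(2*s + 1)*(2*s + 3)*(2*s + 5)*uppergamma(s + 1/2, 1) - 2*(2*s + 1)*(2*s + 3)*(2*s + 5)*uppergamma(s + 1/2, 2) + (2*s + 1)*(2*s + 3))/((2*s + 1)*(2*s + 3)*(2*s + 5))
  Re(s) > -5/2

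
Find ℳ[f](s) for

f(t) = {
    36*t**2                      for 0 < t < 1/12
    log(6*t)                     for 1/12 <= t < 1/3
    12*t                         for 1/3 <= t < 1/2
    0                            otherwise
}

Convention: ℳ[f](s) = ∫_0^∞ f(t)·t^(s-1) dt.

undo the common scale on t: 9*t**2 on [0, 1/6); log(3*t) on [1/6, 2/3); 6*t on [2/3, 1)
strip the common scale on t: t**2 on [0, 1/2); log(t) on [1/2, 2); 2*t on [2, 3)
treat the 3 regions marked off by 1/12, 1/3 separately and sum
piece [0, 1/12): integrate 36*t**2 against the kernel
the [1/12, 1/3) slice contributes ∫ log(6*t)·t^(s-1) dt
∫ 12*t·t^(s-1) over [1/3, 1/2)

(-16*2**(2*s)*s**2*(s + 2) + 4*2**(2*s)*s*(s + 1)*(s + 2)*log(2) - 4*2**(2*s)*(s + 1)*(s + 2) + 24*6**s*s**2*(s + 2) + s**2*(s + 1) + 4*s*(s + 1)*(s + 2)*log(2) + 4*(s + 1)*(s + 2))/(4*12**s*s**2*(s + 1)*(s + 2))
  Re(s) > -2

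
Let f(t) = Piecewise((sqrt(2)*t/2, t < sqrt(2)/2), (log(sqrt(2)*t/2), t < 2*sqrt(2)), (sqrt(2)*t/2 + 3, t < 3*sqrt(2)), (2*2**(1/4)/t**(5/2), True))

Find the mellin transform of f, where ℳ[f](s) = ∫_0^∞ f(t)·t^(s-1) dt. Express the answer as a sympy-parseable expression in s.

remove the power substitution first: sqrt(2)*sqrt(t)/2 on [0, 1/2); log(sqrt(2)*sqrt(t)/2) on [1/2, 8); sqrt(2)*sqrt(t)/2 + 3 on [8, 18); …
the common scale on t comes off first: sqrt(t) on [0, 1/4); log(sqrt(t)) on [1/4, 4); sqrt(t) + 3 on [4, 9); …
remove the power substitution first: t on [0, 1/2); log(t) on [1/2, 2); t + 3 on [2, 3); …
integrate the 4 segments split at sqrt(2)/2, 2*sqrt(2), 3*sqrt(2), then add the results
segment 0 to sqrt(2)/2 holds sqrt(2)*t/2; add its integral
on [sqrt(2)/2, 2*sqrt(2)) integrate f = log(sqrt(2)*t/2) against the kernel
the [2*sqrt(2), 3*sqrt(2)) slice contributes ∫ (sqrt(2)*t/2 + 3)·t^(s-1) dt
for t in [3*sqrt(2), ∞): the term is ∫ 2*2**(1/4)/t**(5/2)·t^(s-1)

(-270*2**(2*s)*s**2*(2*s - 5) + 54*2**(2*s)*s*(s + 1)*(2*s - 5)*log(2) - 162*2**(2*s)*s*(2*s - 5) - 54*2**(2*s)*(s + 1)*(2*s - 5) - 4*sqrt(3)*6**s*s**2*(s + 1) + 324*6**s*s**2*(2*s - 5) + 162*6**s*s*(2*s - 5) + 27*s**2*(2*s - 5) + 54*s*(s + 1)*(2*s - 5)*log(2) + (2*s - 5)*(54*s + 54))/(54*2**(s/2)*s**2*(s + 1)*(2*s - 5))
  -1 < Re(s) < 5/2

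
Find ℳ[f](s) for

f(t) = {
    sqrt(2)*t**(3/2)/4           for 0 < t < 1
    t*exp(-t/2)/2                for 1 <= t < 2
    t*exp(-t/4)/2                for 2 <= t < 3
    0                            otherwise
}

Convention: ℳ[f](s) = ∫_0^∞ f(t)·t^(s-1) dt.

(2**(s + 1)*(2*s + 3)*uppergamma(s + 1, 1/2) - 2**(s + 1)*(2*s + 3)*uppergamma(s + 1, 1) + 2**(2*s + 2)*(2*s + 3)*uppergamma(s + 1, 1/2) - 2**(2*s + 2)*(2*s + 3)*uppergamma(s + 1, 3/4) + sqrt(2))/(2*(2*s + 3))
  Re(s) > -3/2

remove the common scale on t first: t**(3/2) on [0, 1/2); t*exp(-t) on [1/2, 1); t*exp(-t/2) on [1, 3/2)
invert the shared t-power to get sqrt(t) on [0, 1/2); exp(-t) on [1/2, 1); exp(-t/2) on [1, 3/2)
f breaks at 1, 2 into 3 integrals to sum
the [0, 1) slice contributes ∫ sqrt(2)*t**(3/2)/4·t^(s-1) dt
the [1, 2) slice contributes ∫ t*exp(-t/2)/2·t^(s-1) dt
between 2 and 3 the integrand is t*exp(-t/4)/2·t^(s-1)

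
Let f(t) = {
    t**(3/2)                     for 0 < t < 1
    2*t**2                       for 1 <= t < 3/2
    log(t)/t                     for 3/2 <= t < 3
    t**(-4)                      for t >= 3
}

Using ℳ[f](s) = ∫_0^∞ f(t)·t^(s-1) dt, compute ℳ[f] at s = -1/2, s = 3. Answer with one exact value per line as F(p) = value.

summing 4 kernel integrals split by 1, 3/2, 3 yields ℳ[f](s)
segment 0 to 1 holds t**(3/2); add its integral
on [1, 3/2): add ∫ 2*t**2·t^(s-1) dt
∫ over [3/2, 3) of log(t)/t·t^(s-1) joins the sum
over [3, ∞), the kernel integral of t**(-4) enters the sum

F(-1/2) = -1/3 - 4*sqrt(6)*log(2)/27 - 2*sqrt(3)*log(3)/27 - 106*sqrt(3)/2187 + 4*sqrt(6)*log(3)/27 + 89*sqrt(6)/81
F(3) = 9*log(2)/8 + 271/180 + 27*log(3)/8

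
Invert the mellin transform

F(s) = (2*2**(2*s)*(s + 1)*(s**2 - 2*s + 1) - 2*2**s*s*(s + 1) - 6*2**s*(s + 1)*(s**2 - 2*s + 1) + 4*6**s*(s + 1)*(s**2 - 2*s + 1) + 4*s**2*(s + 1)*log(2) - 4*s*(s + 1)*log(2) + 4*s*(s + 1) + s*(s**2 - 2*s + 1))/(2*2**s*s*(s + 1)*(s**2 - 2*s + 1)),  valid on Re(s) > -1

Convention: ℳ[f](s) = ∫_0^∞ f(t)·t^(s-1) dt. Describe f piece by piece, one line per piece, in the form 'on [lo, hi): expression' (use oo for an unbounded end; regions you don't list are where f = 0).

on [0, 1/2): t
on [1/2, 1): log(t)/t
on [1, 2): 3
on [2, 3): 2

slice at 1/2, 1, 2, transform all 4 pieces, and sum them
for t in [0, 1/2): the term is ∫ t·t^(s-1)
between 1/2 and 1 the integrand is log(t)/t·t^(s-1)
for t in [1, 2): the term is ∫ 3·t^(s-1)
on [2, 3): add ∫ 2·t^(s-1) dt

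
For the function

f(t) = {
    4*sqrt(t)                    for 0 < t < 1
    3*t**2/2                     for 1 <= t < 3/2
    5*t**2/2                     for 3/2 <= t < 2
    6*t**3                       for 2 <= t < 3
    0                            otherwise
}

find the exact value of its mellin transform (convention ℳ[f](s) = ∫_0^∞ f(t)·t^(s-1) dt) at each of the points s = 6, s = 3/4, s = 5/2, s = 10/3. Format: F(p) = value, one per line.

f breaks at 1, 3/2, 2 into 4 integrals to sum
for t in [0, 1): the term is ∫ 4*sqrt(t)·t^(s-1)
the [1, 3/2) slice contributes ∫ 3*t**2/2·t^(s-1) dt
for t in [3/2, 2): the term is ∫ 5*t**2/2·t^(s-1)
∫ 6*t**3·t^(s-1) over [2, 3)

F(6) = 1026985465/79872
F(3/4) = -504*2**(3/4)/55 - 9*2**(1/4)*3**(3/4)/22 + 146/55 + 216*3**(3/4)/5
F(5/2) = -2576*sqrt(2)/99 - 9*sqrt(6)/16 + 1 + 2916*sqrt(3)/11
F(10/3) = -867*2**(1/3)/19 - 729*2**(2/3)*3**(1/3)/1024 + 561/736 + 13122*3**(1/3)/19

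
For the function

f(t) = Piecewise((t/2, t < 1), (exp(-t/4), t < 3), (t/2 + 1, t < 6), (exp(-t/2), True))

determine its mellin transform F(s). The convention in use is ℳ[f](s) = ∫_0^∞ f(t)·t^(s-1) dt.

(2*2**s*s*(s + 1)*uppergamma(s, 3) - 5*3**s*s - 2*3**s + 2*4**s*s*(s + 1)*uppergamma(s, 1/4) - 2*4**s*s*(s + 1)*uppergamma(s, 3/4) + 8*6**s*s + 2*6**s + s)/(2*s*(s + 1))
  Re(s) > -1

reversing the common scale on t: t on [0, 1/2); exp(-t/2) on [1/2, 3/2); t + 1 on [3/2, 3); …
along the cuts 1, 3, 6, ℳ[f](s) splits into 4 integrals
between 0 and 1 the integrand is t/2·t^(s-1)
on [1, 3) integrate f = exp(-t/4) against the kernel
for t in [3, 6): the term is ∫ (t/2 + 1)·t^(s-1)
[6, ∞) adds the kernel integral of exp(-t/2)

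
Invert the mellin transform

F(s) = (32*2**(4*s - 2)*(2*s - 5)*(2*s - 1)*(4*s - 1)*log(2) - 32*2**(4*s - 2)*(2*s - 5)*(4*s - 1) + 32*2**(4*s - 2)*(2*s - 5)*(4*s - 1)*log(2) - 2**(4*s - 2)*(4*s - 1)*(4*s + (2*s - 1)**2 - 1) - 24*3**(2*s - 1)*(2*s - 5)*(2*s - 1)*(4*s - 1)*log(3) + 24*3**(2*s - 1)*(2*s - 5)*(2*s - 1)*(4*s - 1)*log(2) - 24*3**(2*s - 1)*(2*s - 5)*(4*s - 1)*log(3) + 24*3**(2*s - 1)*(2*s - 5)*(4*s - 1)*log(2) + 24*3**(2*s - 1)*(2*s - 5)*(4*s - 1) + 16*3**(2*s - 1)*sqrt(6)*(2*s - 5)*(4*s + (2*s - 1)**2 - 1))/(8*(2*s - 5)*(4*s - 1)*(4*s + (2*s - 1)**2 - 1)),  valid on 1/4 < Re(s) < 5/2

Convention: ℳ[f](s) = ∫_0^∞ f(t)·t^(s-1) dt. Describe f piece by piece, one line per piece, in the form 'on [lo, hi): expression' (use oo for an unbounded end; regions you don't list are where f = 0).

on [0, 9): sqrt(2)/(2*t**(1/4))
on [9, 16): log(sqrt(t)/2)/2
on [16, oo): 16/t**(5/2)

peel off the power substitution: sqrt(2)/(2*sqrt(t)) on [0, 3); log(t/2)/2 on [3, 4); 16/t**5 on [4, ∞)
back out the shared t-power: sqrt(2)*sqrt(t)/2 on [0, 3); t*log(t/2)/2 on [3, 4); 16/t**4 on [4, ∞)
peel off the common scale on t: sqrt(t) on [0, 3/2); t*log(t) on [3/2, 2); t**(-4) on [2, ∞)
treat the 3 regions marked off by 9, 16 separately and sum
[0, 9) adds the kernel integral of sqrt(2)/(2*t**(1/4))
between 9 and 16 the integrand is log(sqrt(t)/2)/2·t^(s-1)
on [16, ∞): add ∫ 16/t**(5/2)·t^(s-1) dt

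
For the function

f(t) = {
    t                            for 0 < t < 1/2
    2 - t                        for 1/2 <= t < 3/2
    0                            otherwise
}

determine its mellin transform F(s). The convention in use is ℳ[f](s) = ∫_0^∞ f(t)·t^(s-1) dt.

f breaks at 1/2 into 2 integrals to sum
[0, 1/2) adds the kernel integral of t
∫ (2 - t)·t^(s-1) over [1/2, 3/2)

(3**s*s + 4*3**s - 2*s - 4)/(2*2**s*s*(s + 1))
  Re(s) > -1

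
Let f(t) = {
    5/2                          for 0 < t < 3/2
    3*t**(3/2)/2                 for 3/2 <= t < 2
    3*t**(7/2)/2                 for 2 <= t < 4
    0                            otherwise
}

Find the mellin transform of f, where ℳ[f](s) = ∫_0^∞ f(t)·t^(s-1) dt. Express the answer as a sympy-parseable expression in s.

cuts at 3/2, 2: linearity sums the 3 kernel integrals
between 0 and 3/2 the integrand is 5/2·t^(s-1)
the [3/2, 2) slice contributes ∫ 3*t**(3/2)/2·t^(s-1) dt
over [2, 4), the kernel integral of 3*t**(7/2)/2 enters the sum

(6*2**(s + 3/2)*s*(2*s + 7) - 6*2**(s + 7/2)*s*(2*s + 3) + 5*(3/2)**s*(2*s + 3)*(2*s + 7) - 6*(3/2)**(s + 3/2)*s*(2*s + 7) + 6*4**(s + 7/2)*s*(2*s + 3))/(2*s*(2*s + 3)*(2*s + 7))
  Re(s) > 0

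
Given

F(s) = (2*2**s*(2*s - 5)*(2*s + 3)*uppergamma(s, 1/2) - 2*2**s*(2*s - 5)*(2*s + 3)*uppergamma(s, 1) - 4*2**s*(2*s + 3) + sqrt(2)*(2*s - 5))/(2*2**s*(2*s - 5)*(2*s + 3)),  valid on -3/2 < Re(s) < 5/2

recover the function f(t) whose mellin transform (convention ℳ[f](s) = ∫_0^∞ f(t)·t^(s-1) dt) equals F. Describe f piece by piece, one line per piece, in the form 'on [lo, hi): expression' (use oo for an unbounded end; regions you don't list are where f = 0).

on [0, 1/2): t**(3/2)
on [1/2, 1): exp(-t)
on [1, oo): t**(-5/2)

integrate the 3 segments split at 1/2, 1, then add the results
∫ t**(3/2)·t^(s-1) over [0, 1/2)
for t in [1/2, 1): the term is ∫ exp(-t)·t^(s-1)
segment [1, ∞) carries t**(-5/2); integrate it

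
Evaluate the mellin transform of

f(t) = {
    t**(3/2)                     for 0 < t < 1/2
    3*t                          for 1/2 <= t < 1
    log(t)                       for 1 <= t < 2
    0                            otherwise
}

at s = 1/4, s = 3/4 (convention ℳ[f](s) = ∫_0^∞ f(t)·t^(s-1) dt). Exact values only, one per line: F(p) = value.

along the cuts 1/2, 1, ℳ[f](s) splits into 3 integrals
on [0, 1/2): add ∫ t**(3/2)·t^(s-1) dt
∫ over [1/2, 1) of 3*t·t^(s-1) joins the sum
over [1, 2), the kernel integral of log(t) enters the sum

F(1/4) = -111*2**(1/4)/7 - 3*2**(3/4)/5 + 4*2**(1/4)*log(2) + 92/5
F(3/4) = -31*2**(3/4)/18 - 3*2**(1/4)/7 + 4*2**(3/4)*log(2)/3 + 220/63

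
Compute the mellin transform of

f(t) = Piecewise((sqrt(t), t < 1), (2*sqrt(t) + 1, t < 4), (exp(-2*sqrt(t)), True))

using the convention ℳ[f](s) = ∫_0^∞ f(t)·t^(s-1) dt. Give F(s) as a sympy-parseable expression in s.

remove the power substitution first: t on [0, 1); 2*t + 1 on [1, 2); exp(-2*t) on [2, ∞)
split f at 1, 4: ℳ[f](s) collects 3 kernel integrals
piece [0, 1): integrate sqrt(t) against the kernel
for t in [1, 4): the term is ∫ (2*sqrt(t) + 1)·t^(s-1)
∫ exp(-2*sqrt(t))·t^(s-1) over [4, ∞)

(-16**s + 10*2**(6*s)*s - 4*2**(4*s)*s + 2*2**(2*s)*s*(2*s + 1)*uppergamma(2*s, 4) + 64**s)/(16**s*s*(2*s + 1))
  Re(s) > -1/2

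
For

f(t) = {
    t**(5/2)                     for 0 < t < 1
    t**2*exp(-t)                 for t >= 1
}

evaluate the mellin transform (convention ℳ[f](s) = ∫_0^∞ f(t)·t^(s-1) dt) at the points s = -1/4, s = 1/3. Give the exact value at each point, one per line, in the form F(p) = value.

remove the shared t-power first: sqrt(t) on [0, 1); exp(-t) on [1, ∞)
linearity at 1 turns ℳ[f](s) into 2 summed integrals
piece [0, 1): integrate t**(5/2) against the kernel
between 1 and ∞ the integrand is t**2*exp(-t)·t^(s-1)

F(-1/4) = 4/9 + uppergamma(7/4, 1)
F(1/3) = 6/17 + uppergamma(7/3, 1)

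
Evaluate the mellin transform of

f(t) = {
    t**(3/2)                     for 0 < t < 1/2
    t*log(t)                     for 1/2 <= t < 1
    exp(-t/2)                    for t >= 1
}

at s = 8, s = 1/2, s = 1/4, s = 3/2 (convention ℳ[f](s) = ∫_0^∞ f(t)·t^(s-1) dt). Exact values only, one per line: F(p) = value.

treat the 3 regions marked off by 1/2, 1 separately and sum
over [0, 1/2), the kernel integral of t**(3/2) enters the sum
piece [1/2, 1): integrate t*log(t) against the kernel
piece [1, ∞): integrate exp(-t/2) against the kernel

F(8) = -511/41472 + sqrt(2)/9728 + log(2)/4608 + 2127246*exp(-1/2)
F(1/2) = sqrt(2)*(-23*sqrt(2) + 16 + 24*log(2) + 144*sqrt(pi)*erfc(sqrt(2)/2))/144
F(1/4) = 2**(3/4)*(-112*2**(1/4) + 25*sqrt(2) + 70*log(2) + 56 + 175*sqrt(2)*uppergamma(1/4, 1/2))/350
F(3/2) = -71/600 + sqrt(2)/50 + sqrt(2)*log(2)/20 + sqrt(2)*sqrt(pi)*erfc(sqrt(2)/2) + 2*exp(-1/2)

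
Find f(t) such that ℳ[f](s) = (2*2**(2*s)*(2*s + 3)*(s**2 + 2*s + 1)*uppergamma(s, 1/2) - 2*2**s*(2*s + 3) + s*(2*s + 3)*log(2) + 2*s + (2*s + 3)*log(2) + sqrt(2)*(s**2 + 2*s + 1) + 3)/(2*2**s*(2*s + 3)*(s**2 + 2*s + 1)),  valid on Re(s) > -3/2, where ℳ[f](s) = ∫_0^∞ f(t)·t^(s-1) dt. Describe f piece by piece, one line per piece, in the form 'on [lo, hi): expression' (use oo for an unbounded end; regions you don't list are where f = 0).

on [0, 1/2): t**(3/2)
on [1/2, 1): t*log(t)
on [1, oo): exp(-t/2)

linearity at 1/2, 1 turns ℳ[f](s) into 3 summed integrals
[0, 1/2) adds the kernel integral of t**(3/2)
piece [1/2, 1): integrate t*log(t) against the kernel
on [1, ∞): add ∫ exp(-t/2)·t^(s-1) dt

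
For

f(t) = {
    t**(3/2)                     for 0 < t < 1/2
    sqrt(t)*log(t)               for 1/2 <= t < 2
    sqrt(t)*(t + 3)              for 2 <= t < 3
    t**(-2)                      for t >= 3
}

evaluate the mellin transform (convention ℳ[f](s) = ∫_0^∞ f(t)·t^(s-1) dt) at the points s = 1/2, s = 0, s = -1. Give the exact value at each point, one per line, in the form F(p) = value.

the shared t-power comes off first: t on [0, 1/2); log(t) on [1/2, 2); t + 3 on [2, 3); …
f breaks at 1/2, 2, 3 into 4 integrals to sum
on [0, 1/2) integrate f = t**(3/2) against the kernel
∫ over [1/2, 2) of sqrt(t)*log(t)·t^(s-1) joins the sum
on [2, 3): add ∫ sqrt(t)*(t + 3)·t^(s-1) dt
[3, ∞) adds the kernel integral of t**(-2)

F(1/2) = 2*sqrt(3)/27 + 5*log(2)/2 + 33/8
F(0) = sqrt(2)*(-330 + sqrt(2) + 108*log(2) + 144*sqrt(6))/36
F(-1) = sqrt(2)*(-486*log(2) + sqrt(2) + 648)/162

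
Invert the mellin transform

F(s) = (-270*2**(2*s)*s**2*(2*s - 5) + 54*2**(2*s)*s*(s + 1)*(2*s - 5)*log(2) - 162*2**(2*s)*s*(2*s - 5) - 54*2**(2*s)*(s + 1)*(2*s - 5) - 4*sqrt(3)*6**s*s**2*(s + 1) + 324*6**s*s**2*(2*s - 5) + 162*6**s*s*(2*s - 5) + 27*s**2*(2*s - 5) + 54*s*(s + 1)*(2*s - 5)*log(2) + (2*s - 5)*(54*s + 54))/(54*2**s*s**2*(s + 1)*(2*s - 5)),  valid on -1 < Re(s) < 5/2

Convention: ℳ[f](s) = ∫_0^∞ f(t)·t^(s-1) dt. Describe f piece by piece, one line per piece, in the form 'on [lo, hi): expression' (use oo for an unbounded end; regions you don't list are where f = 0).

cuts at 1/2, 2, 3: linearity sums the 4 kernel integrals
piece [0, 1/2): integrate t against the kernel
segment 1/2 to 2 holds log(t); add its integral
∫ (t + 3)·t^(s-1) over [2, 3)
∫ t**(-5/2)·t^(s-1) over [3, ∞)

on [0, 1/2): t
on [1/2, 2): log(t)
on [2, 3): t + 3
on [3, oo): t**(-5/2)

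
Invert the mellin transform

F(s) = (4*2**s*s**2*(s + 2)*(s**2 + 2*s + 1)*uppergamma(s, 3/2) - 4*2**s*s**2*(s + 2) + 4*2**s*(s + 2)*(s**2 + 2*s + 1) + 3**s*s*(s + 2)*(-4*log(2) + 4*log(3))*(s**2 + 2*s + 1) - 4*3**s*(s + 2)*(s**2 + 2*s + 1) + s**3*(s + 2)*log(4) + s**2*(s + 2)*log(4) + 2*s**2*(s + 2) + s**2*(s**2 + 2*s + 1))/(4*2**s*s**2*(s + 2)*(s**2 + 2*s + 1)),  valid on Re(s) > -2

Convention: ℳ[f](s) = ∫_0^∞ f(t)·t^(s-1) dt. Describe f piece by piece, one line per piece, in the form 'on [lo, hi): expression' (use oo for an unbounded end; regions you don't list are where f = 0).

on [0, 1/2): t**2
on [1/2, 1): t*log(t)
on [1, 3/2): log(t)
on [3/2, oo): exp(-t)

breakpoints 1/2, 1, 3/2: one integral from each of the 4 segments
between 0 and 1/2 the integrand is t**2·t^(s-1)
∫ over [1/2, 1) of t*log(t)·t^(s-1) joins the sum
on [1, 3/2) integrate f = log(t) against the kernel
segment 3/2 to ∞ holds exp(-t); add its integral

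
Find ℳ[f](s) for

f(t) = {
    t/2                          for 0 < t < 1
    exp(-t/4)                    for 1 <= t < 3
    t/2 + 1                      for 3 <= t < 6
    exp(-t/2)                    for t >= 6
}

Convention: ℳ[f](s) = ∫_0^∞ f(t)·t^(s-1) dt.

(2*2**s*s*(s + 1)*uppergamma(s, 3) - 5*3**s*s - 2*3**s + 2*4**s*s*(s + 1)*uppergamma(s, 1/4) - 2*4**s*s*(s + 1)*uppergamma(s, 3/4) + 8*6**s*s + 2*6**s + s)/(2*s*(s + 1))
  Re(s) > -1

reversing the common scale on t: t on [0, 1/2); exp(-t/2) on [1/2, 3/2); t + 1 on [3/2, 3); …
f breaks at 1, 3, 6 into 4 integrals to sum
the [0, 1) slice contributes ∫ t/2·t^(s-1) dt
segment [1, 3) carries exp(-t/4); integrate it
[3, 6) adds the kernel integral of (t/2 + 1)
piece [6, ∞): integrate exp(-t/2) against the kernel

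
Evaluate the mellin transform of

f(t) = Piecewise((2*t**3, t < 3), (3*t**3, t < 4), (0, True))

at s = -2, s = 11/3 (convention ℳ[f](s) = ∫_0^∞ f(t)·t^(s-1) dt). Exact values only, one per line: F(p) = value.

F(-2) = 9
F(11/3) = -2187*3**(2/3)/20 + 18432*2**(1/3)/5

the 2 pieces separated at 3 each add one integral
on [0, 3) integrate f = 2*t**3 against the kernel
the [3, 4) slice contributes ∫ 3*t**3·t^(s-1) dt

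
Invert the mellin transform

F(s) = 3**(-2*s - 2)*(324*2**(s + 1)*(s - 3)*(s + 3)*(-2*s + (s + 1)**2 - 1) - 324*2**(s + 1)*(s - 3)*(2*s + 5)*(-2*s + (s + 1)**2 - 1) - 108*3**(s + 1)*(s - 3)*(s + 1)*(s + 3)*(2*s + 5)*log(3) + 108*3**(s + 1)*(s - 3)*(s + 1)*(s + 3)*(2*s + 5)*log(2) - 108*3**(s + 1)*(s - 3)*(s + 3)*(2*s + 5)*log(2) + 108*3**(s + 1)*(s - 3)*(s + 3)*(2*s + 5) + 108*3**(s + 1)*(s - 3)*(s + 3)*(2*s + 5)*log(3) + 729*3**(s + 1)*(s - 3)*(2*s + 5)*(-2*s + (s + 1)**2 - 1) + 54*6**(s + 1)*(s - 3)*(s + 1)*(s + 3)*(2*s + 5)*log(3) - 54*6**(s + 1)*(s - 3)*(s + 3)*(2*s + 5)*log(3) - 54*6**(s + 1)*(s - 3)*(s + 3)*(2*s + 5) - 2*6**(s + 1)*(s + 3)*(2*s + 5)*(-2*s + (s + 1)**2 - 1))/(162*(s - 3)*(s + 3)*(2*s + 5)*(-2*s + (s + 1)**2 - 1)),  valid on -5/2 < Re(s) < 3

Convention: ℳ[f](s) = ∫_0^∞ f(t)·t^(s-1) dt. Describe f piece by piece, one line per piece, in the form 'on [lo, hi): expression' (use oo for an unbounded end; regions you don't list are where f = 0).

on [0, 2/9): 27*sqrt(2)*t**(5/2)/4
on [2/9, 1/3): 81*t**3/2
on [1/3, 2/3): 2*log(9*t/2)/9
on [2/3, oo): 16/(6561*t**3)

invert the shared t-power to get 27*sqrt(2)*t**(3/2)/4 on [0, 2/9); 81*t**2/2 on [2/9, 1/3); 2*log(9*t/2)/(9*t) on [1/3, 2/3); …
reversing the common scale on t: 3*sqrt(6)*t**(3/2)/4 on [0, 2/3); 9*t**2/2 on [2/3, 1); 2*log(3*t/2)/(3*t) on [1, 2); …
reversing the common scale on t: t**(3/2) on [0, 1); 2*t**2 on [1, 3/2); log(t)/t on [3/2, 3); …
decompose at 2/9, 1/3, 2/3; ℳ[f](s) sums the 4 pieces' integrals
segment [0, 2/9) carries 27*sqrt(2)*t**(5/2)/4; integrate it
on [2/9, 1/3) integrate f = 81*t**3/2 against the kernel
over [1/3, 2/3), the kernel integral of 2*log(9*t/2)/9 enters the sum
over [2/3, ∞), the kernel integral of 16/(6561*t**3) enters the sum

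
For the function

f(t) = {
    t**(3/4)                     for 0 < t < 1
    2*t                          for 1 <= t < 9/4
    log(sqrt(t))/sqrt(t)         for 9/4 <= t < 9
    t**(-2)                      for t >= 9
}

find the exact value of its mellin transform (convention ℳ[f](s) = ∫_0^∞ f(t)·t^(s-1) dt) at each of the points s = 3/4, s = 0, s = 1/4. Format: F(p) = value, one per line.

F(3/4) = -1076*sqrt(3)/135 - 10/21 + log(2**(2*sqrt(6))*3**(-2*sqrt(6) + 4*sqrt(3))) + 83*sqrt(6)/14
F(0) = log(6**(2/3)/4) + 365/81
F(1/4) = -1508*sqrt(3)/567 - 4*sqrt(3)*log(3)/3 - 4*sqrt(6)*log(2)/3 - 3/5 + 4*sqrt(6)*log(3)/3 + 67*sqrt(6)/15

reversing the power substitution: t**(3/2) on [0, 1); 2*t**2 on [1, 3/2); log(t)/t on [3/2, 3); …
the 4 pieces separated at 1, 9/4, 9 each add one integral
piece [0, 1): integrate t**(3/4) against the kernel
the [1, 9/4) slice contributes ∫ 2*t·t^(s-1) dt
on [9/4, 9) integrate f = log(sqrt(t))/sqrt(t) against the kernel
segment 9 to ∞ holds t**(-2); add its integral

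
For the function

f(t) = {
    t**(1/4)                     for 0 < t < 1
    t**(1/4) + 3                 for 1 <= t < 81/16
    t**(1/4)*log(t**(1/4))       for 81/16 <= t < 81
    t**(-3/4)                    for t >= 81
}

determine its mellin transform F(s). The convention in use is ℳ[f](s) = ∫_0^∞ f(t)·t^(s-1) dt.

the power substitution comes off first: sqrt(t) on [0, 1); sqrt(t) + 3 on [1, 9/4); sqrt(t)*log(sqrt(t)) on [9/4, 9); …
back out the power substitution: t on [0, 1); t + 3 on [1, 3/2); t*log(t) on [3/2, 3); …
slice at 1, 81/16, 81, transform all 4 pieces, and sum them
∫ over [0, 1) of t**(1/4)·t^(s-1) joins the sum
for t in [1, 81/16): the term is ∫ (t**(1/4) + 3)·t^(s-1)
∫ over [81/16, 81) of t**(1/4)*log(t**(1/4))·t^(s-1) joins the sum
for t in [81, ∞): the term is ∫ t**(-3/4)·t^(s-1)

(-648*2**(4*s)*s*(4*s - 3)*(16*s**2 + 8*s + 1) - 162*2**(4*s)*(4*s - 3)*(16*s**2 + 8*s + 1) - 1296*3**(4*s)*s**2*(4*s - 3)*(4*s + 1)*log(3) + 1296*3**(4*s)*s**2*(4*s - 3)*(4*s + 1)*log(2) - 324*3**(4*s)*s*(4*s - 3)*(4*s + 1)*log(3) + 324*3**(4*s)*s*(4*s - 3)*(4*s + 1)*log(2) + 324*3**(4*s)*s*(4*s - 3)*(4*s + 1) + 972*3**(4*s)*s*(4*s - 3)*(16*s**2 + 8*s + 1) + 162*3**(4*s)*(4*s - 3)*(16*s**2 + 8*s + 1) + 2592*6**(4*s)*s**2*(4*s - 3)*(4*s + 1)*log(3) - 648*6**(4*s)*s*(4*s - 3)*(4*s + 1) + 648*6**(4*s)*s*(4*s - 3)*(4*s + 1)*log(3) - 8*6**(4*s)*s*(4*s + 1)*(16*s**2 + 8*s + 1))/(54*2**(4*s)*s*(4*s - 3)*(4*s + 1)*(16*s**2 + 8*s + 1))
  -1/4 < Re(s) < 3/4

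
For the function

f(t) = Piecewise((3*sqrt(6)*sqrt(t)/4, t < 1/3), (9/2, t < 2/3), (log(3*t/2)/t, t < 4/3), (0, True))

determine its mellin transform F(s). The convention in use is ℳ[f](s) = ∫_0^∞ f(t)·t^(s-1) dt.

the shared t-power comes off first: 3*sqrt(6)*t**(3/2)/4 on [0, 1/3); 9*t/2 on [1/3, 2/3); log(3*t/2) on [2/3, 4/3)
remove the common scale on t first: t**(3/2) on [0, 1/2); 3*t on [1/2, 1); log(t) on [1, 2)
summing 3 kernel integrals split by 1/3, 2/3 yields ℳ[f](s)
for t in [0, 1/3): the term is ∫ 3*sqrt(6)*sqrt(t)/4·t^(s-1)
the [1/3, 2/3) slice contributes ∫ 9/2·t^(s-1) dt
∫ over [2/3, 4/3) of log(3*t/2)/t·t^(s-1) joins the sum

3*(2**(2*s)*s*(s - 1)*(2*s + 1)*log(2) - 2**(2*s)*s*(2*s + 1) + 2*2**s*s*(2*s + 1) + 6*2**s*(s - 1)**2*(2*s + 1) + 2*sqrt(2)*s*(s - 1)**2 - 6*(s - 1)**2*(2*s + 1))/(4*3**s*s*(s - 1)**2*(2*s + 1))
  Re(s) > -1/2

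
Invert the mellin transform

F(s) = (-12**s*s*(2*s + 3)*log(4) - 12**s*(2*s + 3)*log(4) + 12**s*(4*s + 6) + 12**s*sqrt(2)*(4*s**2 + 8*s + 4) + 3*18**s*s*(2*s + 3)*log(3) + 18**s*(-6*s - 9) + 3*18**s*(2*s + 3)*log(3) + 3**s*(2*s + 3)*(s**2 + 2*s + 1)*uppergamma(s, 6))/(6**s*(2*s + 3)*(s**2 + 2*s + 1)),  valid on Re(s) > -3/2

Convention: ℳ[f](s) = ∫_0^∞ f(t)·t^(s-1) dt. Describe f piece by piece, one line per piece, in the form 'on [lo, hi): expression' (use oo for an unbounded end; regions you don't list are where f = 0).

decompose at 2, 3; ℳ[f](s) sums the 3 pieces' integrals
over [0, 2), the kernel integral of t**(3/2) enters the sum
between 2 and 3 the integrand is t*log(t)·t^(s-1)
piece [3, ∞): integrate exp(-2*t) against the kernel

on [0, 2): t**(3/2)
on [2, 3): t*log(t)
on [3, oo): exp(-2*t)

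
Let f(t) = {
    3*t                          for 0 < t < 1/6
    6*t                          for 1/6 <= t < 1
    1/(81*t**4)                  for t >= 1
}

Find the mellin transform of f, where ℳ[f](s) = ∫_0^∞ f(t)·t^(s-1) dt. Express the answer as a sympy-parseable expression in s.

(970*6**s*s - 3890*6**s - 81*s + 324)/(162*6**s*(s**2 - 3*s - 4))
  -1 < Re(s) < 4

invert the common scale on t to get t on [0, 1/2); 2*t on [1/2, 3); t**(-4) on [3, ∞)
split f at 1/6, 1: ℳ[f](s) collects 3 kernel integrals
the [0, 1/6) slice contributes ∫ 3*t·t^(s-1) dt
segment 1/6 to 1 holds 6*t; add its integral
between 1 and ∞ the integrand is 1/(81*t**4)·t^(s-1)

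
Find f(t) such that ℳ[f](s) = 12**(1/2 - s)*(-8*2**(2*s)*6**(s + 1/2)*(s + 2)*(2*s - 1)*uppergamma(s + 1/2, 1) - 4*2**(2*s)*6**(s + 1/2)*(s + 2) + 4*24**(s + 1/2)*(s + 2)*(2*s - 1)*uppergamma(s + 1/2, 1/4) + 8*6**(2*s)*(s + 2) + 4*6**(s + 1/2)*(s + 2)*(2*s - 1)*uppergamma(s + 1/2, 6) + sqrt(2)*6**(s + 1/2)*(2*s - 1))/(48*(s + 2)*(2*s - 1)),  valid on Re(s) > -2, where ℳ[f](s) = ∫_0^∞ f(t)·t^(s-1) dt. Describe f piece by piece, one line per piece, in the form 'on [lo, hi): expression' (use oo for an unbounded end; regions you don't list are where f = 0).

on [0, 1/2): t**2
on [1/2, 2): sqrt(t)*exp(-t/2)
on [2, 3): 1/(2*sqrt(t))
on [3, oo): sqrt(t)*exp(-2*t)

strip the shared t-power: t**(3/2) on [0, 1/2); exp(-t/2) on [1/2, 2); 1/(2*t) on [2, 3); …
treat the 4 regions marked off by 1/2, 2, 3 separately and sum
∫ over [0, 1/2) of t**2·t^(s-1) joins the sum
for t in [1/2, 2): the term is ∫ sqrt(t)*exp(-t/2)·t^(s-1)
for t in [2, 3): the term is ∫ 1/(2*sqrt(t))·t^(s-1)
for t in [3, ∞): the term is ∫ sqrt(t)*exp(-2*t)·t^(s-1)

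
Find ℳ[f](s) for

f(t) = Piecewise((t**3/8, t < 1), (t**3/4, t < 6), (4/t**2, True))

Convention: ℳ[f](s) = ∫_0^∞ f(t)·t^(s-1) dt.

(3880*6**s*s - 7800*6**s - 9*s + 18)/(72*(s**2 + s - 6))
  -3 < Re(s) < 2

reversing the common scale on t: t**3 on [0, 1/2); 2*t**3 on [1/2, 3); t**(-2) on [3, ∞)
invert the shared t-power to get t on [0, 1/2); 2*t on [1/2, 3); t**(-4) on [3, ∞)
slice at 1, 6, transform all 3 pieces, and sum them
on [0, 1): add ∫ t**3/8·t^(s-1) dt
[1, 6) adds the kernel integral of t**3/4
segment 6 to ∞ holds 4/t**2; add its integral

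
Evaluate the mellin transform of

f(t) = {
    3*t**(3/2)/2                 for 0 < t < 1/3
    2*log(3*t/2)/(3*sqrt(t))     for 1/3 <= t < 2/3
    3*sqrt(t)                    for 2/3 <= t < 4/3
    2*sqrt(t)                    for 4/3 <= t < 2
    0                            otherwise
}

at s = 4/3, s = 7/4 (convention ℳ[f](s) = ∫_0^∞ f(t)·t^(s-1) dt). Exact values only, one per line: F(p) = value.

undo the shared t-power: 3*t/2 on [0, 1/3); 2*log(3*t/2)/(3*t) on [1/3, 2/3); 3 on [2/3, 4/3); …
remove the common scale on t first: t on [0, 1/2); log(t)/t on [1/2, 1); 3 on [1, 2); …
treat the 4 regions marked off by 1/3, 2/3, 4/3 separately and sum
piece [0, 1/3): integrate 3*t**(3/2)/2 against the kernel
∫ over [1/3, 2/3) of 2*log(3*t/2)/(3*sqrt(t))·t^(s-1) joins the sum
[2/3, 4/3) adds the kernel integral of 3*sqrt(t)
[4/3, 2) adds the kernel integral of 2*sqrt(t)

F(4/3) = 3**(1/6)*(-9588*2**(5/6) + 3740*log(2) + 4763 + 6800*2**(2/3) + 10200*6**(5/6))/14025
F(7/4) = 2*3**(3/4)*(-11544*2**(1/4) + 2340*log(2) + 2097 + 10400*sqrt(2) + 46800*6**(1/4))/78975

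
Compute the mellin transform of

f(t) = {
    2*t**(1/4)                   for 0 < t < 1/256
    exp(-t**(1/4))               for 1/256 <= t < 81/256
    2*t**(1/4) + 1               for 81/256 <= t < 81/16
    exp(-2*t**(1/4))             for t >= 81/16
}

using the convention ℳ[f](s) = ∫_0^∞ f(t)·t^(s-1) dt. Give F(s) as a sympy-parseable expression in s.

undo the power substitution: 2*sqrt(t) on [0, 1/16); exp(-sqrt(t)) on [1/16, 9/16); 2*sqrt(t) + 1 on [9/16, 9/4); …
invert the power substitution to get 2*t on [0, 1/4); exp(-t) on [1/4, 3/4); 2*t + 1 on [3/4, 3/2); …
reversing the common scale on t: t on [0, 1/2); exp(-t/2) on [1/2, 3/2); t + 1 on [3/2, 3); …
integrate the 4 segments split at 1/256, 81/256, 81/16, then add the results
piece [0, 1/256): integrate 2*t**(1/4) against the kernel
∫ over [1/256, 81/256) of exp(-t**(1/4))·t^(s-1) joins the sum
on [81/256, 81/16) integrate f = (2*t**(1/4) + 1) against the kernel
over [81/16, ∞), the kernel integral of exp(-2*t**(1/4)) enters the sum

(16*1296**s*s + 1296**s + 2**(4*s + 2)*s*(4*s + 1)*uppergamma(4*s, 3) + 2**(8*s + 2)*s*(4*s + 1)*uppergamma(4*s, 1/4) - 2**(8*s + 2)*s*(4*s + 1)*uppergamma(4*s, 3/4) - 10*81**s*s - 81**s + 2*s)/(256**s*s*(4*s + 1))
  Re(s) > -1/4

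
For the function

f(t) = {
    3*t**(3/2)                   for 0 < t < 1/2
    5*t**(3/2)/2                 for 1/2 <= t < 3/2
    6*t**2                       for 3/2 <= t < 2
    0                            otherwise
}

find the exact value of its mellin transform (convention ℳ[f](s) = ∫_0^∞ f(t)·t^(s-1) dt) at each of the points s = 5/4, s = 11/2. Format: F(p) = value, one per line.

linearity at 1/2, 3/2 turns ℳ[f](s) into 3 summed integrals
piece [0, 1/2): integrate 3*t**(3/2) against the kernel
on [1/2, 3/2) integrate f = 5*t**(3/2)/2 against the kernel
segment [3/2, 2) carries 6*t**2; integrate it

F(5/4) = 2**(1/4)*(-1782*sqrt(2)*3**(1/4) + 585*3**(3/4) + 8461)/572
F(11/2) = -2187*sqrt(6)/320 + 1367/224 + 512*sqrt(2)/5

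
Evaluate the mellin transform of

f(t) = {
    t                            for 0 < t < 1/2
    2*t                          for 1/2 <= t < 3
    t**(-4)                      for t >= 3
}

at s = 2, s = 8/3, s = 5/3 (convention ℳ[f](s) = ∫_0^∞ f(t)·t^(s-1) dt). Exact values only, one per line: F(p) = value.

F(2) = 1297/72
F(8/3) = 2**(1/3)*(-9 + 3910*6**(2/3))/528
F(5/3) = 2**(1/3)*(-189 + 13640*6**(2/3))/4032

slice at 1/2, 3, transform all 3 pieces, and sum them
∫ t·t^(s-1) over [0, 1/2)
piece [1/2, 3): integrate 2*t against the kernel
piece [3, ∞): integrate t**(-4) against the kernel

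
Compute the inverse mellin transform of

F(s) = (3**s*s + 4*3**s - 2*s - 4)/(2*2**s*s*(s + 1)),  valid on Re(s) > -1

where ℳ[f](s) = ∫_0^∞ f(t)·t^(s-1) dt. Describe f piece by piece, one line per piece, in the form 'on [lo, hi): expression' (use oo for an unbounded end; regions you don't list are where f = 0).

on [0, 1/2): t
on [1/2, 3/2): 2 - t

integrate the 2 segments split at 1/2, then add the results
∫ t·t^(s-1) over [0, 1/2)
∫ (2 - t)·t^(s-1) over [1/2, 3/2)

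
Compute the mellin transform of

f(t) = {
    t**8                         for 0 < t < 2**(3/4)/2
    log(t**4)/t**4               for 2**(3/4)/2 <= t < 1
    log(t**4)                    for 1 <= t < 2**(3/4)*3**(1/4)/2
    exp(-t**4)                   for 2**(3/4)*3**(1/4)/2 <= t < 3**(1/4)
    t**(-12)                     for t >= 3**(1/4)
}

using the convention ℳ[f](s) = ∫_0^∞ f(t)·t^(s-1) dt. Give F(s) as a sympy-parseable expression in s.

invert the power substitution to get t**4 on [0, sqrt(2)/2); log(t**2)/t**2 on [sqrt(2)/2, 1); log(t**2) on [1, sqrt(6)/2); …
the power substitution comes off first: t**2 on [0, 1/2); log(t)/t on [1/2, 1); log(t) on [1, 3/2); …
summing 5 kernel integrals split by 2**(3/4)/2, 1, 2**(3/4)*3**(1/4)/2, 3**(1/4) yields ℳ[f](s)
between 0 and 2**(3/4)/2 the integrand is t**8·t^(s-1)
the [2**(3/4)/2, 1) slice contributes ∫ log(t**4)/t**4·t^(s-1) dt
between 1 and 2**(3/4)*3**(1/4)/2 the integrand is log(t**4)·t^(s-1)
on [2**(3/4)*3**(1/4)/2, 3**(1/4)) integrate f = exp(-t**4) against the kernel
for t in [3**(1/4), ∞): the term is ∫ t**(-12)·t^(s-1)

(27*2**(s/4)*s**2*(s/4 - 3)*(s/4 + 2)*(s**2/16 - s/2 + 1)*uppergamma(s/4, 3/2)/4 - 27*2**(s/4)*s**2*(s/4 - 3)*(s/4 + 2)*(s**2/16 - s/2 + 1)*uppergamma(s/4, 3)/4 - 27*2**(s/4)*s**2*(s/4 - 3)*(s/4 + 2)/4 + 108*2**(s/4)*(s/4 - 3)*(s/4 + 2)*(s**2/16 - s/2 + 1) - 27*3**(s/4)*s*(s/4 - 3)*(s/4 + 2)*(s**2/16 - s/2 + 1)*log(2) + 27*3**(s/4)*s*(s/4 - 3)*(s/4 + 2)*(s**2/16 - s/2 + 1)*log(3) - 108*3**(s/4)*(s/4 - 3)*(s/4 + 2)*(s**2/16 - s/2 + 1) - 6**(s/4)*s**2*(s/4 + 2)*(s**2/16 - s/2 + 1)/4 + 27*s**3*(s/4 - 3)*(s/4 + 2)*log(2)/8 - 27*s**2*(s/4 - 3)*(s/4 + 2)*log(2)/2 + 27*s**2*(s/4 - 3)*(s/4 + 2)/2 + 27*s**2*(s/4 - 3)*(s**2/16 - s/2 + 1)/16)/(27*2**(s/4)*s**2*(s/4 - 3)*(s/4 + 2)*(s**2/16 - s/2 + 1))
  -8 < Re(s) < 12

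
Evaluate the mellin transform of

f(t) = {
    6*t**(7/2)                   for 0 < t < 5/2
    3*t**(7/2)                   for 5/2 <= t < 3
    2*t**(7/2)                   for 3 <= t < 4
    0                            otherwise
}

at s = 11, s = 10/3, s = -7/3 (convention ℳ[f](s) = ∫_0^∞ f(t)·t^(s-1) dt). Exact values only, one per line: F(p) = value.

F(11) = 18310546875*sqrt(10)/475136 + 9565938*sqrt(3)/29 + 2147483648/29
F(10/3) = 140625*2**(1/6)*5**(5/6)/2624 + 4374*3**(5/6)/41 + 98304*2**(2/3)/41
F(-7/3) = 18*3**(1/6)/7 + 45*2**(5/6)*5**(1/6)/14 + 48*2**(1/3)/7

along the cuts 5/2, 3, ℳ[f](s) splits into 3 integrals
[0, 5/2) adds the kernel integral of 6*t**(7/2)
for t in [5/2, 3): the term is ∫ 3*t**(7/2)·t^(s-1)
segment 3 to 4 holds 2*t**(7/2); add its integral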